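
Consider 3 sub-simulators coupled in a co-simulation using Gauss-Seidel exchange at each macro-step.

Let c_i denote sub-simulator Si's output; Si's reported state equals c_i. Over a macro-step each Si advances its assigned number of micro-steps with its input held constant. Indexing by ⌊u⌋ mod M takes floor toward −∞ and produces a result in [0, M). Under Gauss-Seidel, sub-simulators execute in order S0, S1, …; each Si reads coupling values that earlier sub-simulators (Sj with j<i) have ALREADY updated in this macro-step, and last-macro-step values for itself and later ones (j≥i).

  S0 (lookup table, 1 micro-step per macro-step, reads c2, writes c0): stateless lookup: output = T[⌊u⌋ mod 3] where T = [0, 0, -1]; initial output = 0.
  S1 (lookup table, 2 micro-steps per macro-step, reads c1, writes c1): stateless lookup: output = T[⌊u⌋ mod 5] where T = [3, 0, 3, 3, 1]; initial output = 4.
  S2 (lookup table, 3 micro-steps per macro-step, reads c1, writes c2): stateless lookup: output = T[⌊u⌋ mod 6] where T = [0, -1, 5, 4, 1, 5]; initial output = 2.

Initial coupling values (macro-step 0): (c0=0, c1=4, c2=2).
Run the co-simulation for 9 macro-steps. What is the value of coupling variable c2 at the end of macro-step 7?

c2 at macro-step 7 = 4

macro 1: S0 reads c2=2 → after 1×micro: -1; S1 reads c1=4 → after 2×micro: 1; S2 reads c1=1 → after 3×micro: -1 ⇒ (c0=-1, c1=1, c2=-1)
macro 2: S0 reads c2=-1 → after 1×micro: -1; S1 reads c1=1 → after 2×micro: 0; S2 reads c1=0 → after 3×micro: 0 ⇒ (c0=-1, c1=0, c2=0)
macro 3: S0 reads c2=0 → after 1×micro: 0; S1 reads c1=0 → after 2×micro: 3; S2 reads c1=3 → after 3×micro: 4 ⇒ (c0=0, c1=3, c2=4)
macro 4: S0 reads c2=4 → after 1×micro: 0; S1 reads c1=3 → after 2×micro: 3; S2 reads c1=3 → after 3×micro: 4 ⇒ (c0=0, c1=3, c2=4)
macro 5: S0 reads c2=4 → after 1×micro: 0; S1 reads c1=3 → after 2×micro: 3; S2 reads c1=3 → after 3×micro: 4 ⇒ (c0=0, c1=3, c2=4)
macro 6: S0 reads c2=4 → after 1×micro: 0; S1 reads c1=3 → after 2×micro: 3; S2 reads c1=3 → after 3×micro: 4 ⇒ (c0=0, c1=3, c2=4)
macro 7: S0 reads c2=4 → after 1×micro: 0; S1 reads c1=3 → after 2×micro: 3; S2 reads c1=3 → after 3×micro: 4 ⇒ (c0=0, c1=3, c2=4)
macro 8: S0 reads c2=4 → after 1×micro: 0; S1 reads c1=3 → after 2×micro: 3; S2 reads c1=3 → after 3×micro: 4 ⇒ (c0=0, c1=3, c2=4)
macro 9: S0 reads c2=4 → after 1×micro: 0; S1 reads c1=3 → after 2×micro: 3; S2 reads c1=3 → after 3×micro: 4 ⇒ (c0=0, c1=3, c2=4)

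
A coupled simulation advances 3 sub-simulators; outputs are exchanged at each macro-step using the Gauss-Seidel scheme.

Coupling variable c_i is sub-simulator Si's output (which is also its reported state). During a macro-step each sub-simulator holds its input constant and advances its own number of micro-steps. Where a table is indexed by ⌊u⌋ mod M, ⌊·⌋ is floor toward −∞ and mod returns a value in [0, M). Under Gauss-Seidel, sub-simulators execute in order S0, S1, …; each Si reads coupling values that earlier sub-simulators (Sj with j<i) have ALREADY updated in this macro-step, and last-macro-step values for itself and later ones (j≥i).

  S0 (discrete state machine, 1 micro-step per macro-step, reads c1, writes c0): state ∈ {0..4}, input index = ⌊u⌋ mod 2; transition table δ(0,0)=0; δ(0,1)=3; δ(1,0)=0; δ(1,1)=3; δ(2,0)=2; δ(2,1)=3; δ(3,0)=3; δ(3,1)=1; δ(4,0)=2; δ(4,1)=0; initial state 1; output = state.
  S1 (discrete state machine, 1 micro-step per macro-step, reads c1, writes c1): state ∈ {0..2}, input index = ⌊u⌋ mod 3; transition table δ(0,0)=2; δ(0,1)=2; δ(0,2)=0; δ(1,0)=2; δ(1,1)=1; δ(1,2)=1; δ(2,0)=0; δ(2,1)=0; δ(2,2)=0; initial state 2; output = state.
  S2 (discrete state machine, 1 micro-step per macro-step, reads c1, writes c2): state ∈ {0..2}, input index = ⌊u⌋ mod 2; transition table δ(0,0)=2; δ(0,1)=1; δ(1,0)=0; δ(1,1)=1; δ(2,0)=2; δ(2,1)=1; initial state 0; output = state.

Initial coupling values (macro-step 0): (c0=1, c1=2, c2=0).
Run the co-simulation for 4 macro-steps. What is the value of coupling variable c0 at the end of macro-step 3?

c0 at macro-step 3 = 0

macro 1: S0 reads c1=2 → after 1×micro: 0; S1 reads c1=2 → after 1×micro: 0; S2 reads c1=0 → after 1×micro: 2 ⇒ (c0=0, c1=0, c2=2)
macro 2: S0 reads c1=0 → after 1×micro: 0; S1 reads c1=0 → after 1×micro: 2; S2 reads c1=2 → after 1×micro: 2 ⇒ (c0=0, c1=2, c2=2)
macro 3: S0 reads c1=2 → after 1×micro: 0; S1 reads c1=2 → after 1×micro: 0; S2 reads c1=0 → after 1×micro: 2 ⇒ (c0=0, c1=0, c2=2)
macro 4: S0 reads c1=0 → after 1×micro: 0; S1 reads c1=0 → after 1×micro: 2; S2 reads c1=2 → after 1×micro: 2 ⇒ (c0=0, c1=2, c2=2)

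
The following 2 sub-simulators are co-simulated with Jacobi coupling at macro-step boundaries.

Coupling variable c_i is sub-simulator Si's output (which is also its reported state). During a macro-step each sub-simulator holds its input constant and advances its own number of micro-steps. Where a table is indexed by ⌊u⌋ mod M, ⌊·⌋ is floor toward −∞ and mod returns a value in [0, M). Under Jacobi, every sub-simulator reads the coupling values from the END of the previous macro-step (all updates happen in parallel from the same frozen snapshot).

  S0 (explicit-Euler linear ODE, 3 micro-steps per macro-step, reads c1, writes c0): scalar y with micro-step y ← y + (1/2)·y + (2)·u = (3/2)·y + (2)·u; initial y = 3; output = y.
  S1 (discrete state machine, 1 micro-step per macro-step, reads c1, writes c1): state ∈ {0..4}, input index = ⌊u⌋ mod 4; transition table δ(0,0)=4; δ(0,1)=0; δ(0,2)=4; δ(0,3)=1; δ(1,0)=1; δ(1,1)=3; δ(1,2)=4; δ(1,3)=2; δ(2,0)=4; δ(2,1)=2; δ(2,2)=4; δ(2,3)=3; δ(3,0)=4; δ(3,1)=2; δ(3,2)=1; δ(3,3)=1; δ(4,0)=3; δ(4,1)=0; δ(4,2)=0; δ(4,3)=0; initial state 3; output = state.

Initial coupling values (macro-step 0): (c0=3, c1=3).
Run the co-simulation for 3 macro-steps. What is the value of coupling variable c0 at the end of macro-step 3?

c0 at macro-step 3 = 256269/512

macro 1: S0 reads c1=3 → after 3×micro: 309/8; S1 reads c1=3 → after 1×micro: 1 ⇒ (c0=309/8, c1=1)
macro 2: S0 reads c1=1 → after 3×micro: 8951/64; S1 reads c1=1 → after 1×micro: 3 ⇒ (c0=8951/64, c1=3)
macro 3: S0 reads c1=3 → after 3×micro: 256269/512; S1 reads c1=3 → after 1×micro: 1 ⇒ (c0=256269/512, c1=1)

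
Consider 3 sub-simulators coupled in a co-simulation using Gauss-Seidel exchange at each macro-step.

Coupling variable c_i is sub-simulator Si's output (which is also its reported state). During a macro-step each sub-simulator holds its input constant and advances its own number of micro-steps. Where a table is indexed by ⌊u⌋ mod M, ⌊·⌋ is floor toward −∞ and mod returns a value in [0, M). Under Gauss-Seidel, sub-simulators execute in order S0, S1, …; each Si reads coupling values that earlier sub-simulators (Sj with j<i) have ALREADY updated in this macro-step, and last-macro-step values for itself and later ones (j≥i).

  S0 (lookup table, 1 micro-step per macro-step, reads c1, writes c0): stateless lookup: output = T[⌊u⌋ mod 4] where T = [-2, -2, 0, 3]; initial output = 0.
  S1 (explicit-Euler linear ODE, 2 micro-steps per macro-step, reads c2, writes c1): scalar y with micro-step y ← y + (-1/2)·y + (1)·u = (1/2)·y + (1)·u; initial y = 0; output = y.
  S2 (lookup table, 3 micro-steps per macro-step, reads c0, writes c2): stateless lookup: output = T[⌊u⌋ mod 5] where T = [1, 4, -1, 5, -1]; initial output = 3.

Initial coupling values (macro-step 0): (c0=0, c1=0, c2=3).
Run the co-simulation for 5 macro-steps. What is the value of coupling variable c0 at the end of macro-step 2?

c0 at macro-step 2 = -2

macro 1: S0 reads c1=0 → after 1×micro: -2; S1 reads c2=3 → after 2×micro: 9/2; S2 reads c0=-2 → after 3×micro: 5 ⇒ (c0=-2, c1=9/2, c2=5)
macro 2: S0 reads c1=9/2 → after 1×micro: -2; S1 reads c2=5 → after 2×micro: 69/8; S2 reads c0=-2 → after 3×micro: 5 ⇒ (c0=-2, c1=69/8, c2=5)
macro 3: S0 reads c1=69/8 → after 1×micro: -2; S1 reads c2=5 → after 2×micro: 309/32; S2 reads c0=-2 → after 3×micro: 5 ⇒ (c0=-2, c1=309/32, c2=5)
macro 4: S0 reads c1=309/32 → after 1×micro: -2; S1 reads c2=5 → after 2×micro: 1269/128; S2 reads c0=-2 → after 3×micro: 5 ⇒ (c0=-2, c1=1269/128, c2=5)
macro 5: S0 reads c1=1269/128 → after 1×micro: -2; S1 reads c2=5 → after 2×micro: 5109/512; S2 reads c0=-2 → after 3×micro: 5 ⇒ (c0=-2, c1=5109/512, c2=5)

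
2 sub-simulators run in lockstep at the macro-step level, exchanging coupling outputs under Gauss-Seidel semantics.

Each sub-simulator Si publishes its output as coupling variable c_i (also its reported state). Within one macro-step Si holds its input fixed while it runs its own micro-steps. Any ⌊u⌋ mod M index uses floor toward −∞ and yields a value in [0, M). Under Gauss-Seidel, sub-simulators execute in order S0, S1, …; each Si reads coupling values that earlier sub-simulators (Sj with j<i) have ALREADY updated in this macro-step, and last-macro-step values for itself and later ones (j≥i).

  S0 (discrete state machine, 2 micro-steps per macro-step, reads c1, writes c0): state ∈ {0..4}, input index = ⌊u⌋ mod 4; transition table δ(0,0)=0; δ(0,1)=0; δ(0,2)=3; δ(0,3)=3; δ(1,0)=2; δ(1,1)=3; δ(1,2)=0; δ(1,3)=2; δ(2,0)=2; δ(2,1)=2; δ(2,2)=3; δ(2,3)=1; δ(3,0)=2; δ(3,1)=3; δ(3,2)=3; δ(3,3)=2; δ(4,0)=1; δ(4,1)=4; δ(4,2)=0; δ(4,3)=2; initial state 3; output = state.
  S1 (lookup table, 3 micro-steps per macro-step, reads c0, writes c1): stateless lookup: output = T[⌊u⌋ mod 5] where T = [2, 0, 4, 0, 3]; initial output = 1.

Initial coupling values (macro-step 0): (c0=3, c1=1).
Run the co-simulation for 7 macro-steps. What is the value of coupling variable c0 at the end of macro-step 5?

c0 at macro-step 5 = 2

macro 1: S0 reads c1=1 → after 2×micro: 3; S1 reads c0=3 → after 3×micro: 0 ⇒ (c0=3, c1=0)
macro 2: S0 reads c1=0 → after 2×micro: 2; S1 reads c0=2 → after 3×micro: 4 ⇒ (c0=2, c1=4)
macro 3: S0 reads c1=4 → after 2×micro: 2; S1 reads c0=2 → after 3×micro: 4 ⇒ (c0=2, c1=4)
macro 4: S0 reads c1=4 → after 2×micro: 2; S1 reads c0=2 → after 3×micro: 4 ⇒ (c0=2, c1=4)
macro 5: S0 reads c1=4 → after 2×micro: 2; S1 reads c0=2 → after 3×micro: 4 ⇒ (c0=2, c1=4)
macro 6: S0 reads c1=4 → after 2×micro: 2; S1 reads c0=2 → after 3×micro: 4 ⇒ (c0=2, c1=4)
macro 7: S0 reads c1=4 → after 2×micro: 2; S1 reads c0=2 → after 3×micro: 4 ⇒ (c0=2, c1=4)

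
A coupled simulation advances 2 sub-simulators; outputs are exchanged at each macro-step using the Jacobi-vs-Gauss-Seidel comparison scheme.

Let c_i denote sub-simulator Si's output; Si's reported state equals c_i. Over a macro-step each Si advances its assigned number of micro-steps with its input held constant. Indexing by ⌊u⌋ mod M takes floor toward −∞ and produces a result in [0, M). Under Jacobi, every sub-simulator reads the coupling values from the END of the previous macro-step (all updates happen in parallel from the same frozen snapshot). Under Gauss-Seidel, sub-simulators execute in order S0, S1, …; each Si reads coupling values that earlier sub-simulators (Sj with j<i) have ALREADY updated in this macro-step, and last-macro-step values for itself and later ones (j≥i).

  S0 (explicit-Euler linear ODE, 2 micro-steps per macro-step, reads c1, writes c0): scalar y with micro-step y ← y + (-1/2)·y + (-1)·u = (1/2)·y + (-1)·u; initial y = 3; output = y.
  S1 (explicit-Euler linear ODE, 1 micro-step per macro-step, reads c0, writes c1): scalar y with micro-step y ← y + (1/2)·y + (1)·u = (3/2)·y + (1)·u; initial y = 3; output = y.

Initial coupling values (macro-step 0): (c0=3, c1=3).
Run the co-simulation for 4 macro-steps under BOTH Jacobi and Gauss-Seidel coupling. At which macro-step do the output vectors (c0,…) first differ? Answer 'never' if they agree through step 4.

[Jacobi] macro 1: S0 reads c1=3 → after 2×micro: -15/4; S1 reads c0=3 → after 1×micro: 15/2 ⇒ (c0=-15/4, c1=15/2)
[Jacobi] macro 2: S0 reads c1=15/2 → after 2×micro: -195/16; S1 reads c0=-15/4 → after 1×micro: 15/2 ⇒ (c0=-195/16, c1=15/2)
[Jacobi] macro 3: S0 reads c1=15/2 → after 2×micro: -915/64; S1 reads c0=-195/16 → after 1×micro: -15/16 ⇒ (c0=-915/64, c1=-15/16)
[Jacobi] macro 4: S0 reads c1=-15/16 → after 2×micro: -555/256; S1 reads c0=-915/64 → after 1×micro: -1005/64 ⇒ (c0=-555/256, c1=-1005/64)
[Gauss-Seidel] macro 1: S0 reads c1=3 → after 2×micro: -15/4; S1 reads c0=-15/4 → after 1×micro: 3/4 ⇒ (c0=-15/4, c1=3/4)
[Gauss-Seidel] macro 2: S0 reads c1=3/4 → after 2×micro: -33/16; S1 reads c0=-33/16 → after 1×micro: -15/16 ⇒ (c0=-33/16, c1=-15/16)
[Gauss-Seidel] macro 3: S0 reads c1=-15/16 → after 2×micro: 57/64; S1 reads c0=57/64 → after 1×micro: -33/64 ⇒ (c0=57/64, c1=-33/64)
[Gauss-Seidel] macro 4: S0 reads c1=-33/64 → after 2×micro: 255/256; S1 reads c0=255/256 → after 1×micro: 57/256 ⇒ (c0=255/256, c1=57/256)

first divergence at macro-step: 1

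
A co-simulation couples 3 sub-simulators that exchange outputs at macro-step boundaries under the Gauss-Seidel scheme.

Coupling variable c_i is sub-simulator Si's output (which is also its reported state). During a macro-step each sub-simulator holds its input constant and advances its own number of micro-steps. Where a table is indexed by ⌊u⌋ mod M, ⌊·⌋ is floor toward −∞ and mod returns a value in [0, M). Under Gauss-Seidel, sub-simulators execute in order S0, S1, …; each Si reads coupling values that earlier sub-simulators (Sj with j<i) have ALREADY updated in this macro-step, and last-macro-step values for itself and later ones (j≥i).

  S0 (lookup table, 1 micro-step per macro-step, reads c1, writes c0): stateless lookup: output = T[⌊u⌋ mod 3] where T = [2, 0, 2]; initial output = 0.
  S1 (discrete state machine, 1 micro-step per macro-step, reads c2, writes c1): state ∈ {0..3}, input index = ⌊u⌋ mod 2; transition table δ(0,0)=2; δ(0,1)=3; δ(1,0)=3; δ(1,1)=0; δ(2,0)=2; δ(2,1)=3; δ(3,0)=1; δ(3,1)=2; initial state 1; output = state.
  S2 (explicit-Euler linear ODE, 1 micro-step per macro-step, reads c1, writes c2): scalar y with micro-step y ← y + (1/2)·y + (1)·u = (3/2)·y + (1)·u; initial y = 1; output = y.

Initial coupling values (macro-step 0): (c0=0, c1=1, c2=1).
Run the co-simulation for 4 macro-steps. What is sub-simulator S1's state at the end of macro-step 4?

macro 1: S0 reads c1=1 → after 1×micro: 0; S1 reads c2=1 → after 1×micro: 0; S2 reads c1=0 → after 1×micro: 3/2 ⇒ (c0=0, c1=0, c2=3/2)
macro 2: S0 reads c1=0 → after 1×micro: 2; S1 reads c2=3/2 → after 1×micro: 3; S2 reads c1=3 → after 1×micro: 21/4 ⇒ (c0=2, c1=3, c2=21/4)
macro 3: S0 reads c1=3 → after 1×micro: 2; S1 reads c2=21/4 → after 1×micro: 2; S2 reads c1=2 → after 1×micro: 79/8 ⇒ (c0=2, c1=2, c2=79/8)
macro 4: S0 reads c1=2 → after 1×micro: 2; S1 reads c2=79/8 → after 1×micro: 3; S2 reads c1=3 → after 1×micro: 285/16 ⇒ (c0=2, c1=3, c2=285/16)

S1 state at macro-step 4 = 3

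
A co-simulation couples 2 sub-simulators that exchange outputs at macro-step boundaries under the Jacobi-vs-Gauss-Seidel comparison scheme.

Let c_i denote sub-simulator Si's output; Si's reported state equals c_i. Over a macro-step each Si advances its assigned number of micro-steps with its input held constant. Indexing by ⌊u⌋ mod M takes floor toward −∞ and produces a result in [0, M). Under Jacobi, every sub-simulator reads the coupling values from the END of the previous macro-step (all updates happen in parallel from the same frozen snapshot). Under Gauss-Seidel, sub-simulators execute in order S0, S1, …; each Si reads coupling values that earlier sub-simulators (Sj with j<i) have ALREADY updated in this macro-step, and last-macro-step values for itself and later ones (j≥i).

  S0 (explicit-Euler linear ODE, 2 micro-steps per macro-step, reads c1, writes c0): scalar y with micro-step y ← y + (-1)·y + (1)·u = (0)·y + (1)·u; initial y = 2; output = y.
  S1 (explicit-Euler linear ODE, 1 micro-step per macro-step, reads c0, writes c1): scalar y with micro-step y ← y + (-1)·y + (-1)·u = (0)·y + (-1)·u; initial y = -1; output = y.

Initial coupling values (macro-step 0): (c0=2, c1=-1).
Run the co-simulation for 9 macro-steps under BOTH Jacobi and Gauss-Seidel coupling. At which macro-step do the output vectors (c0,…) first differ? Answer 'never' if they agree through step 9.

first divergence at macro-step: 1

[Jacobi] macro 1: S0 reads c1=-1 → after 2×micro: -1; S1 reads c0=2 → after 1×micro: -2 ⇒ (c0=-1, c1=-2)
[Jacobi] macro 2: S0 reads c1=-2 → after 2×micro: -2; S1 reads c0=-1 → after 1×micro: 1 ⇒ (c0=-2, c1=1)
[Jacobi] macro 3: S0 reads c1=1 → after 2×micro: 1; S1 reads c0=-2 → after 1×micro: 2 ⇒ (c0=1, c1=2)
[Jacobi] macro 4: S0 reads c1=2 → after 2×micro: 2; S1 reads c0=1 → after 1×micro: -1 ⇒ (c0=2, c1=-1)
[Jacobi] macro 5: S0 reads c1=-1 → after 2×micro: -1; S1 reads c0=2 → after 1×micro: -2 ⇒ (c0=-1, c1=-2)
[Jacobi] macro 6: S0 reads c1=-2 → after 2×micro: -2; S1 reads c0=-1 → after 1×micro: 1 ⇒ (c0=-2, c1=1)
[Jacobi] macro 7: S0 reads c1=1 → after 2×micro: 1; S1 reads c0=-2 → after 1×micro: 2 ⇒ (c0=1, c1=2)
[Jacobi] macro 8: S0 reads c1=2 → after 2×micro: 2; S1 reads c0=1 → after 1×micro: -1 ⇒ (c0=2, c1=-1)
[Jacobi] macro 9: S0 reads c1=-1 → after 2×micro: -1; S1 reads c0=2 → after 1×micro: -2 ⇒ (c0=-1, c1=-2)
[Gauss-Seidel] macro 1: S0 reads c1=-1 → after 2×micro: -1; S1 reads c0=-1 → after 1×micro: 1 ⇒ (c0=-1, c1=1)
[Gauss-Seidel] macro 2: S0 reads c1=1 → after 2×micro: 1; S1 reads c0=1 → after 1×micro: -1 ⇒ (c0=1, c1=-1)
[Gauss-Seidel] macro 3: S0 reads c1=-1 → after 2×micro: -1; S1 reads c0=-1 → after 1×micro: 1 ⇒ (c0=-1, c1=1)
[Gauss-Seidel] macro 4: S0 reads c1=1 → after 2×micro: 1; S1 reads c0=1 → after 1×micro: -1 ⇒ (c0=1, c1=-1)
[Gauss-Seidel] macro 5: S0 reads c1=-1 → after 2×micro: -1; S1 reads c0=-1 → after 1×micro: 1 ⇒ (c0=-1, c1=1)
[Gauss-Seidel] macro 6: S0 reads c1=1 → after 2×micro: 1; S1 reads c0=1 → after 1×micro: -1 ⇒ (c0=1, c1=-1)
[Gauss-Seidel] macro 7: S0 reads c1=-1 → after 2×micro: -1; S1 reads c0=-1 → after 1×micro: 1 ⇒ (c0=-1, c1=1)
[Gauss-Seidel] macro 8: S0 reads c1=1 → after 2×micro: 1; S1 reads c0=1 → after 1×micro: -1 ⇒ (c0=1, c1=-1)
[Gauss-Seidel] macro 9: S0 reads c1=-1 → after 2×micro: -1; S1 reads c0=-1 → after 1×micro: 1 ⇒ (c0=-1, c1=1)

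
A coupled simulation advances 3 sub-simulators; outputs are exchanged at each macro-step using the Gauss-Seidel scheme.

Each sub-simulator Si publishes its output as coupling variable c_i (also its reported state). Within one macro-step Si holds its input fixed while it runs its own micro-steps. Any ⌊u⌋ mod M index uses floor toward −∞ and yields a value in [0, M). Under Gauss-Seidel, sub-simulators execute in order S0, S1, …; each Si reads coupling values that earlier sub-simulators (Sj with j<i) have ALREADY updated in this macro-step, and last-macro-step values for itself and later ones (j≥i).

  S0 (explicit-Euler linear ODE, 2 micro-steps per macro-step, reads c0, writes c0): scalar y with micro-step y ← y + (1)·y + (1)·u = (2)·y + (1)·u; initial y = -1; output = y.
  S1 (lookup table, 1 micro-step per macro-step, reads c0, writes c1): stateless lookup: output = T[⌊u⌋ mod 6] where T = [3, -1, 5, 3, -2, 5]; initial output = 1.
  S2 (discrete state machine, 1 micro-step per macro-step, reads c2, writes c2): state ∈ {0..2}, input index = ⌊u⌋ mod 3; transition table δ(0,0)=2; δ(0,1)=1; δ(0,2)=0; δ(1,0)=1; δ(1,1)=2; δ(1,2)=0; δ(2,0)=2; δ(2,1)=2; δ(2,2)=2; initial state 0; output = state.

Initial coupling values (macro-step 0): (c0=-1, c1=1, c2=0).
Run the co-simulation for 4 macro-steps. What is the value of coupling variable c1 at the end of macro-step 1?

c1 at macro-step 1 = 5

macro 1: S0 reads c0=-1 → after 2×micro: -7; S1 reads c0=-7 → after 1×micro: 5; S2 reads c2=0 → after 1×micro: 2 ⇒ (c0=-7, c1=5, c2=2)
macro 2: S0 reads c0=-7 → after 2×micro: -49; S1 reads c0=-49 → after 1×micro: 5; S2 reads c2=2 → after 1×micro: 2 ⇒ (c0=-49, c1=5, c2=2)
macro 3: S0 reads c0=-49 → after 2×micro: -343; S1 reads c0=-343 → after 1×micro: 5; S2 reads c2=2 → after 1×micro: 2 ⇒ (c0=-343, c1=5, c2=2)
macro 4: S0 reads c0=-343 → after 2×micro: -2401; S1 reads c0=-2401 → after 1×micro: 5; S2 reads c2=2 → after 1×micro: 2 ⇒ (c0=-2401, c1=5, c2=2)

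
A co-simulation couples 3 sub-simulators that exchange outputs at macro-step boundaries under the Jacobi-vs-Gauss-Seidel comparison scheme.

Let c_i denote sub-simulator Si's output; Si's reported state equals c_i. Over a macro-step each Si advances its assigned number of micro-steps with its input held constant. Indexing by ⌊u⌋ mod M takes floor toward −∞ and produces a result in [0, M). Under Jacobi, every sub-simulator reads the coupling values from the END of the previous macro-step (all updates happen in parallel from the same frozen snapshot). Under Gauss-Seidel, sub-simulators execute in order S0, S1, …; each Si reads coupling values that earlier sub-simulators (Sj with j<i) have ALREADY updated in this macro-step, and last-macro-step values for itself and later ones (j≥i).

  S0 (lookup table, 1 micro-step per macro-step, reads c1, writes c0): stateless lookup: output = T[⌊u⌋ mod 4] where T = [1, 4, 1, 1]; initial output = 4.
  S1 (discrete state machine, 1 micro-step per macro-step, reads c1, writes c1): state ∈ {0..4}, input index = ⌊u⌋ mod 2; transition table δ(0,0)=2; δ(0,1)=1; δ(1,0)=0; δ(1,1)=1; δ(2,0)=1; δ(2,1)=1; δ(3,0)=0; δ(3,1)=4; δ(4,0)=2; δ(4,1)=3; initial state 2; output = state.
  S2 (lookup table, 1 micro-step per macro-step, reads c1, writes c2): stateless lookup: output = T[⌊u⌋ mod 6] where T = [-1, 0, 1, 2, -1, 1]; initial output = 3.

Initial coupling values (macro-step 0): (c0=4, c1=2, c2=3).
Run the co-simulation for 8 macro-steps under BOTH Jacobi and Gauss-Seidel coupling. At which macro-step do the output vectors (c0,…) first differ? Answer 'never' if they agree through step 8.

[Jacobi] macro 1: S0 reads c1=2 → after 1×micro: 1; S1 reads c1=2 → after 1×micro: 1; S2 reads c1=2 → after 1×micro: 1 ⇒ (c0=1, c1=1, c2=1)
[Jacobi] macro 2: S0 reads c1=1 → after 1×micro: 4; S1 reads c1=1 → after 1×micro: 1; S2 reads c1=1 → after 1×micro: 0 ⇒ (c0=4, c1=1, c2=0)
[Jacobi] macro 3: S0 reads c1=1 → after 1×micro: 4; S1 reads c1=1 → after 1×micro: 1; S2 reads c1=1 → after 1×micro: 0 ⇒ (c0=4, c1=1, c2=0)
[Jacobi] macro 4: S0 reads c1=1 → after 1×micro: 4; S1 reads c1=1 → after 1×micro: 1; S2 reads c1=1 → after 1×micro: 0 ⇒ (c0=4, c1=1, c2=0)
[Jacobi] macro 5: S0 reads c1=1 → after 1×micro: 4; S1 reads c1=1 → after 1×micro: 1; S2 reads c1=1 → after 1×micro: 0 ⇒ (c0=4, c1=1, c2=0)
[Jacobi] macro 6: S0 reads c1=1 → after 1×micro: 4; S1 reads c1=1 → after 1×micro: 1; S2 reads c1=1 → after 1×micro: 0 ⇒ (c0=4, c1=1, c2=0)
[Jacobi] macro 7: S0 reads c1=1 → after 1×micro: 4; S1 reads c1=1 → after 1×micro: 1; S2 reads c1=1 → after 1×micro: 0 ⇒ (c0=4, c1=1, c2=0)
[Jacobi] macro 8: S0 reads c1=1 → after 1×micro: 4; S1 reads c1=1 → after 1×micro: 1; S2 reads c1=1 → after 1×micro: 0 ⇒ (c0=4, c1=1, c2=0)
[Gauss-Seidel] macro 1: S0 reads c1=2 → after 1×micro: 1; S1 reads c1=2 → after 1×micro: 1; S2 reads c1=1 → after 1×micro: 0 ⇒ (c0=1, c1=1, c2=0)
[Gauss-Seidel] macro 2: S0 reads c1=1 → after 1×micro: 4; S1 reads c1=1 → after 1×micro: 1; S2 reads c1=1 → after 1×micro: 0 ⇒ (c0=4, c1=1, c2=0)
[Gauss-Seidel] macro 3: S0 reads c1=1 → after 1×micro: 4; S1 reads c1=1 → after 1×micro: 1; S2 reads c1=1 → after 1×micro: 0 ⇒ (c0=4, c1=1, c2=0)
[Gauss-Seidel] macro 4: S0 reads c1=1 → after 1×micro: 4; S1 reads c1=1 → after 1×micro: 1; S2 reads c1=1 → after 1×micro: 0 ⇒ (c0=4, c1=1, c2=0)
[Gauss-Seidel] macro 5: S0 reads c1=1 → after 1×micro: 4; S1 reads c1=1 → after 1×micro: 1; S2 reads c1=1 → after 1×micro: 0 ⇒ (c0=4, c1=1, c2=0)
[Gauss-Seidel] macro 6: S0 reads c1=1 → after 1×micro: 4; S1 reads c1=1 → after 1×micro: 1; S2 reads c1=1 → after 1×micro: 0 ⇒ (c0=4, c1=1, c2=0)
[Gauss-Seidel] macro 7: S0 reads c1=1 → after 1×micro: 4; S1 reads c1=1 → after 1×micro: 1; S2 reads c1=1 → after 1×micro: 0 ⇒ (c0=4, c1=1, c2=0)
[Gauss-Seidel] macro 8: S0 reads c1=1 → after 1×micro: 4; S1 reads c1=1 → after 1×micro: 1; S2 reads c1=1 → after 1×micro: 0 ⇒ (c0=4, c1=1, c2=0)

first divergence at macro-step: 1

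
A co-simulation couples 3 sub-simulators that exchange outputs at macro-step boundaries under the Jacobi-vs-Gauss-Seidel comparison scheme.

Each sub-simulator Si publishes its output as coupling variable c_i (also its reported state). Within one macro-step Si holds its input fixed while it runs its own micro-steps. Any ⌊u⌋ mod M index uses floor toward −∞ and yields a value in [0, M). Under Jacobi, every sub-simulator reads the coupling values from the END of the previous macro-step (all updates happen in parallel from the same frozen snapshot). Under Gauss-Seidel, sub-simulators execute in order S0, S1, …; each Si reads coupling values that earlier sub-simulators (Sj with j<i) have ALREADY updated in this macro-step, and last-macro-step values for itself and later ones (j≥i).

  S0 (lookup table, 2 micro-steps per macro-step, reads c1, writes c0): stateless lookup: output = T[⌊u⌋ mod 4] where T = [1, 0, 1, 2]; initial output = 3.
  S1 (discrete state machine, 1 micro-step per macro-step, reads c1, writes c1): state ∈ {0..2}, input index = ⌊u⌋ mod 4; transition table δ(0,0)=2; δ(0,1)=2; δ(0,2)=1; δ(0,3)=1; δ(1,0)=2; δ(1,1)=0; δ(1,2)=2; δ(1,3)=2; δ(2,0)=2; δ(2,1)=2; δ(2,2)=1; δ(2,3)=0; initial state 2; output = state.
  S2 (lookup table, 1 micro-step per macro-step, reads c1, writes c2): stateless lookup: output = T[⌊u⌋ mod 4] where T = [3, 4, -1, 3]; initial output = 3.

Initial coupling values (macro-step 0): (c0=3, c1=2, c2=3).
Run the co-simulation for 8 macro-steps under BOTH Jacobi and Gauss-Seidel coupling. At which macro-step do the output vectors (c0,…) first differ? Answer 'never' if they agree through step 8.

[Jacobi] macro 1: S0 reads c1=2 → after 2×micro: 1; S1 reads c1=2 → after 1×micro: 1; S2 reads c1=2 → after 1×micro: -1 ⇒ (c0=1, c1=1, c2=-1)
[Jacobi] macro 2: S0 reads c1=1 → after 2×micro: 0; S1 reads c1=1 → after 1×micro: 0; S2 reads c1=1 → after 1×micro: 4 ⇒ (c0=0, c1=0, c2=4)
[Jacobi] macro 3: S0 reads c1=0 → after 2×micro: 1; S1 reads c1=0 → after 1×micro: 2; S2 reads c1=0 → after 1×micro: 3 ⇒ (c0=1, c1=2, c2=3)
[Jacobi] macro 4: S0 reads c1=2 → after 2×micro: 1; S1 reads c1=2 → after 1×micro: 1; S2 reads c1=2 → after 1×micro: -1 ⇒ (c0=1, c1=1, c2=-1)
[Jacobi] macro 5: S0 reads c1=1 → after 2×micro: 0; S1 reads c1=1 → after 1×micro: 0; S2 reads c1=1 → after 1×micro: 4 ⇒ (c0=0, c1=0, c2=4)
[Jacobi] macro 6: S0 reads c1=0 → after 2×micro: 1; S1 reads c1=0 → after 1×micro: 2; S2 reads c1=0 → after 1×micro: 3 ⇒ (c0=1, c1=2, c2=3)
[Jacobi] macro 7: S0 reads c1=2 → after 2×micro: 1; S1 reads c1=2 → after 1×micro: 1; S2 reads c1=2 → after 1×micro: -1 ⇒ (c0=1, c1=1, c2=-1)
[Jacobi] macro 8: S0 reads c1=1 → after 2×micro: 0; S1 reads c1=1 → after 1×micro: 0; S2 reads c1=1 → after 1×micro: 4 ⇒ (c0=0, c1=0, c2=4)
[Gauss-Seidel] macro 1: S0 reads c1=2 → after 2×micro: 1; S1 reads c1=2 → after 1×micro: 1; S2 reads c1=1 → after 1×micro: 4 ⇒ (c0=1, c1=1, c2=4)
[Gauss-Seidel] macro 2: S0 reads c1=1 → after 2×micro: 0; S1 reads c1=1 → after 1×micro: 0; S2 reads c1=0 → after 1×micro: 3 ⇒ (c0=0, c1=0, c2=3)
[Gauss-Seidel] macro 3: S0 reads c1=0 → after 2×micro: 1; S1 reads c1=0 → after 1×micro: 2; S2 reads c1=2 → after 1×micro: -1 ⇒ (c0=1, c1=2, c2=-1)
[Gauss-Seidel] macro 4: S0 reads c1=2 → after 2×micro: 1; S1 reads c1=2 → after 1×micro: 1; S2 reads c1=1 → after 1×micro: 4 ⇒ (c0=1, c1=1, c2=4)
[Gauss-Seidel] macro 5: S0 reads c1=1 → after 2×micro: 0; S1 reads c1=1 → after 1×micro: 0; S2 reads c1=0 → after 1×micro: 3 ⇒ (c0=0, c1=0, c2=3)
[Gauss-Seidel] macro 6: S0 reads c1=0 → after 2×micro: 1; S1 reads c1=0 → after 1×micro: 2; S2 reads c1=2 → after 1×micro: -1 ⇒ (c0=1, c1=2, c2=-1)
[Gauss-Seidel] macro 7: S0 reads c1=2 → after 2×micro: 1; S1 reads c1=2 → after 1×micro: 1; S2 reads c1=1 → after 1×micro: 4 ⇒ (c0=1, c1=1, c2=4)
[Gauss-Seidel] macro 8: S0 reads c1=1 → after 2×micro: 0; S1 reads c1=1 → after 1×micro: 0; S2 reads c1=0 → after 1×micro: 3 ⇒ (c0=0, c1=0, c2=3)

first divergence at macro-step: 1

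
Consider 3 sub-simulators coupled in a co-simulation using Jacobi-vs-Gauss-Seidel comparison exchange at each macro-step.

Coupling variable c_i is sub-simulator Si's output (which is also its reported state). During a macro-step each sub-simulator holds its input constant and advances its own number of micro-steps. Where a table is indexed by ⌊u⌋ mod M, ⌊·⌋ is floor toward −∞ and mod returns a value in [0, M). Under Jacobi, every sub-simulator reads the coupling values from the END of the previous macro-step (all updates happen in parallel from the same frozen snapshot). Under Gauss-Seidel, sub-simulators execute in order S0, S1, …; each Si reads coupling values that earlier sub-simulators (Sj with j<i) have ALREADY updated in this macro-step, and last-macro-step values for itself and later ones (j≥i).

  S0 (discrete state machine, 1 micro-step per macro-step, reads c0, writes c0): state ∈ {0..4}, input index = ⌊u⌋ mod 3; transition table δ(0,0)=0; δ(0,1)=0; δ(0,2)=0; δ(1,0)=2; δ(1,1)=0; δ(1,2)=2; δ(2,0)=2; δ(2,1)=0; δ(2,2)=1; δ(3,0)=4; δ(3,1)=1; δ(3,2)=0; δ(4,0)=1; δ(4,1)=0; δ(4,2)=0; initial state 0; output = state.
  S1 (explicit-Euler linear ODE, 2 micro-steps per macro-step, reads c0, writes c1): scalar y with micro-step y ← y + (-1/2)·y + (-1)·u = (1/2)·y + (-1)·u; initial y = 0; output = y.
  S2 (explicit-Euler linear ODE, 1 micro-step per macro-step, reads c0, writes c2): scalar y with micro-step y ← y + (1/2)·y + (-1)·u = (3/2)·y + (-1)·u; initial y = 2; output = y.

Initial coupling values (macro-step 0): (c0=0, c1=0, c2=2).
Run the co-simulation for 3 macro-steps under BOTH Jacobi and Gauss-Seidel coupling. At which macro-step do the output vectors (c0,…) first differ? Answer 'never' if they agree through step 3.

first divergence at macro-step: never

[Jacobi] macro 1: S0 reads c0=0 → after 1×micro: 0; S1 reads c0=0 → after 2×micro: 0; S2 reads c0=0 → after 1×micro: 3 ⇒ (c0=0, c1=0, c2=3)
[Jacobi] macro 2: S0 reads c0=0 → after 1×micro: 0; S1 reads c0=0 → after 2×micro: 0; S2 reads c0=0 → after 1×micro: 9/2 ⇒ (c0=0, c1=0, c2=9/2)
[Jacobi] macro 3: S0 reads c0=0 → after 1×micro: 0; S1 reads c0=0 → after 2×micro: 0; S2 reads c0=0 → after 1×micro: 27/4 ⇒ (c0=0, c1=0, c2=27/4)
[Gauss-Seidel] macro 1: S0 reads c0=0 → after 1×micro: 0; S1 reads c0=0 → after 2×micro: 0; S2 reads c0=0 → after 1×micro: 3 ⇒ (c0=0, c1=0, c2=3)
[Gauss-Seidel] macro 2: S0 reads c0=0 → after 1×micro: 0; S1 reads c0=0 → after 2×micro: 0; S2 reads c0=0 → after 1×micro: 9/2 ⇒ (c0=0, c1=0, c2=9/2)
[Gauss-Seidel] macro 3: S0 reads c0=0 → after 1×micro: 0; S1 reads c0=0 → after 2×micro: 0; S2 reads c0=0 → after 1×micro: 27/4 ⇒ (c0=0, c1=0, c2=27/4)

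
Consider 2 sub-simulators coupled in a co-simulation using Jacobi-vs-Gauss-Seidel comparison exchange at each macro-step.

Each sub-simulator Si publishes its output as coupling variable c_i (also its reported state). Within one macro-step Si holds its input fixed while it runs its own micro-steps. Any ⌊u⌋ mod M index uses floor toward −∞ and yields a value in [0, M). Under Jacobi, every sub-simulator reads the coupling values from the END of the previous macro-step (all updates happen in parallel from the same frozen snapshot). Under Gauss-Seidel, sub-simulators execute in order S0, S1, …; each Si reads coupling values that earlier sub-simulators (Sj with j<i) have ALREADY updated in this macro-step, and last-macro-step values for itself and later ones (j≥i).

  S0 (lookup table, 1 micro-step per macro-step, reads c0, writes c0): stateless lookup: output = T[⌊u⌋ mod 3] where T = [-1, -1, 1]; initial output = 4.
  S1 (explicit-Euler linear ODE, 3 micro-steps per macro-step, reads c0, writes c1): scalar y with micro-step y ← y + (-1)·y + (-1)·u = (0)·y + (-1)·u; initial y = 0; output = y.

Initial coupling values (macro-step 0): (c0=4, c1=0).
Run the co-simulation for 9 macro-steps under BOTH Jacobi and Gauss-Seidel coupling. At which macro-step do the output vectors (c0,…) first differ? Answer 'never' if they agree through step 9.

first divergence at macro-step: 1

[Jacobi] macro 1: S0 reads c0=4 → after 1×micro: -1; S1 reads c0=4 → after 3×micro: -4 ⇒ (c0=-1, c1=-4)
[Jacobi] macro 2: S0 reads c0=-1 → after 1×micro: 1; S1 reads c0=-1 → after 3×micro: 1 ⇒ (c0=1, c1=1)
[Jacobi] macro 3: S0 reads c0=1 → after 1×micro: -1; S1 reads c0=1 → after 3×micro: -1 ⇒ (c0=-1, c1=-1)
[Jacobi] macro 4: S0 reads c0=-1 → after 1×micro: 1; S1 reads c0=-1 → after 3×micro: 1 ⇒ (c0=1, c1=1)
[Jacobi] macro 5: S0 reads c0=1 → after 1×micro: -1; S1 reads c0=1 → after 3×micro: -1 ⇒ (c0=-1, c1=-1)
[Jacobi] macro 6: S0 reads c0=-1 → after 1×micro: 1; S1 reads c0=-1 → after 3×micro: 1 ⇒ (c0=1, c1=1)
[Jacobi] macro 7: S0 reads c0=1 → after 1×micro: -1; S1 reads c0=1 → after 3×micro: -1 ⇒ (c0=-1, c1=-1)
[Jacobi] macro 8: S0 reads c0=-1 → after 1×micro: 1; S1 reads c0=-1 → after 3×micro: 1 ⇒ (c0=1, c1=1)
[Jacobi] macro 9: S0 reads c0=1 → after 1×micro: -1; S1 reads c0=1 → after 3×micro: -1 ⇒ (c0=-1, c1=-1)
[Gauss-Seidel] macro 1: S0 reads c0=4 → after 1×micro: -1; S1 reads c0=-1 → after 3×micro: 1 ⇒ (c0=-1, c1=1)
[Gauss-Seidel] macro 2: S0 reads c0=-1 → after 1×micro: 1; S1 reads c0=1 → after 3×micro: -1 ⇒ (c0=1, c1=-1)
[Gauss-Seidel] macro 3: S0 reads c0=1 → after 1×micro: -1; S1 reads c0=-1 → after 3×micro: 1 ⇒ (c0=-1, c1=1)
[Gauss-Seidel] macro 4: S0 reads c0=-1 → after 1×micro: 1; S1 reads c0=1 → after 3×micro: -1 ⇒ (c0=1, c1=-1)
[Gauss-Seidel] macro 5: S0 reads c0=1 → after 1×micro: -1; S1 reads c0=-1 → after 3×micro: 1 ⇒ (c0=-1, c1=1)
[Gauss-Seidel] macro 6: S0 reads c0=-1 → after 1×micro: 1; S1 reads c0=1 → after 3×micro: -1 ⇒ (c0=1, c1=-1)
[Gauss-Seidel] macro 7: S0 reads c0=1 → after 1×micro: -1; S1 reads c0=-1 → after 3×micro: 1 ⇒ (c0=-1, c1=1)
[Gauss-Seidel] macro 8: S0 reads c0=-1 → after 1×micro: 1; S1 reads c0=1 → after 3×micro: -1 ⇒ (c0=1, c1=-1)
[Gauss-Seidel] macro 9: S0 reads c0=1 → after 1×micro: -1; S1 reads c0=-1 → after 3×micro: 1 ⇒ (c0=-1, c1=1)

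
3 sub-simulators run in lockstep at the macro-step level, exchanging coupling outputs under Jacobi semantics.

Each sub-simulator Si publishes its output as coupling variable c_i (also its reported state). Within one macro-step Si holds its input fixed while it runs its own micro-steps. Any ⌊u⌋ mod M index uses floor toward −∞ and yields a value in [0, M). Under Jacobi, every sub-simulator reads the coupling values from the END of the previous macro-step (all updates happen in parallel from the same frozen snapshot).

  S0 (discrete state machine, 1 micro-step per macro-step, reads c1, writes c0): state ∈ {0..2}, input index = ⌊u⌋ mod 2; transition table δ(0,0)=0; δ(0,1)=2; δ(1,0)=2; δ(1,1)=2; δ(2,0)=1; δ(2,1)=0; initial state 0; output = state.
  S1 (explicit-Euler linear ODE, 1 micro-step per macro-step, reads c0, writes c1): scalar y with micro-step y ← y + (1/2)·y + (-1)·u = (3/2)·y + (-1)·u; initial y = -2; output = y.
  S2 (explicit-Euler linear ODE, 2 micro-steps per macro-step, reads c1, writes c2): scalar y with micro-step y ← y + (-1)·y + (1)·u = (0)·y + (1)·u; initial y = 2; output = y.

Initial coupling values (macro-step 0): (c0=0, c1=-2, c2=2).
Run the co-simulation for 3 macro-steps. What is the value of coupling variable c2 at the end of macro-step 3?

macro 1: S0 reads c1=-2 → after 1×micro: 0; S1 reads c0=0 → after 1×micro: -3; S2 reads c1=-2 → after 2×micro: -2 ⇒ (c0=0, c1=-3, c2=-2)
macro 2: S0 reads c1=-3 → after 1×micro: 2; S1 reads c0=0 → after 1×micro: -9/2; S2 reads c1=-3 → after 2×micro: -3 ⇒ (c0=2, c1=-9/2, c2=-3)
macro 3: S0 reads c1=-9/2 → after 1×micro: 0; S1 reads c0=2 → after 1×micro: -35/4; S2 reads c1=-9/2 → after 2×micro: -9/2 ⇒ (c0=0, c1=-35/4, c2=-9/2)

c2 at macro-step 3 = -9/2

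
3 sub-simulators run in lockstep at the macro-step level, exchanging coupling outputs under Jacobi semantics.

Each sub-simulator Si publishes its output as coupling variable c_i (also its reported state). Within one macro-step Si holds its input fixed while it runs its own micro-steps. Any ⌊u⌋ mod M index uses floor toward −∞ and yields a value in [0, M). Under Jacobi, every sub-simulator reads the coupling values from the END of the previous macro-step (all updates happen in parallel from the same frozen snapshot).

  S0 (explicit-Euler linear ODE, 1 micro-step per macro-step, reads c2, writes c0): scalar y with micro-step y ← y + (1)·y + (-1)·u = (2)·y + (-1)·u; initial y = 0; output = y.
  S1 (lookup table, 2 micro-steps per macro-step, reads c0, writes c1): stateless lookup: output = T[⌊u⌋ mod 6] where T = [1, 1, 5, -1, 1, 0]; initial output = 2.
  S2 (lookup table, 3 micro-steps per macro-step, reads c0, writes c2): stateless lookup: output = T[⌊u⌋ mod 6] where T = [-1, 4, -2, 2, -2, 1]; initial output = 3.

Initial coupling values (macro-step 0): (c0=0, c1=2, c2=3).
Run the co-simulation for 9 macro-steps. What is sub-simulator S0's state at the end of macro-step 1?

macro 1: S0 reads c2=3 → after 1×micro: -3; S1 reads c0=0 → after 2×micro: 1; S2 reads c0=0 → after 3×micro: -1 ⇒ (c0=-3, c1=1, c2=-1)
macro 2: S0 reads c2=-1 → after 1×micro: -5; S1 reads c0=-3 → after 2×micro: -1; S2 reads c0=-3 → after 3×micro: 2 ⇒ (c0=-5, c1=-1, c2=2)
macro 3: S0 reads c2=2 → after 1×micro: -12; S1 reads c0=-5 → after 2×micro: 1; S2 reads c0=-5 → after 3×micro: 4 ⇒ (c0=-12, c1=1, c2=4)
macro 4: S0 reads c2=4 → after 1×micro: -28; S1 reads c0=-12 → after 2×micro: 1; S2 reads c0=-12 → after 3×micro: -1 ⇒ (c0=-28, c1=1, c2=-1)
macro 5: S0 reads c2=-1 → after 1×micro: -55; S1 reads c0=-28 → after 2×micro: 5; S2 reads c0=-28 → after 3×micro: -2 ⇒ (c0=-55, c1=5, c2=-2)
macro 6: S0 reads c2=-2 → after 1×micro: -108; S1 reads c0=-55 → after 2×micro: 0; S2 reads c0=-55 → after 3×micro: 1 ⇒ (c0=-108, c1=0, c2=1)
macro 7: S0 reads c2=1 → after 1×micro: -217; S1 reads c0=-108 → after 2×micro: 1; S2 reads c0=-108 → after 3×micro: -1 ⇒ (c0=-217, c1=1, c2=-1)
macro 8: S0 reads c2=-1 → after 1×micro: -433; S1 reads c0=-217 → after 2×micro: 0; S2 reads c0=-217 → after 3×micro: 1 ⇒ (c0=-433, c1=0, c2=1)
macro 9: S0 reads c2=1 → after 1×micro: -867; S1 reads c0=-433 → after 2×micro: 0; S2 reads c0=-433 → after 3×micro: 1 ⇒ (c0=-867, c1=0, c2=1)

S0 state at macro-step 1 = -3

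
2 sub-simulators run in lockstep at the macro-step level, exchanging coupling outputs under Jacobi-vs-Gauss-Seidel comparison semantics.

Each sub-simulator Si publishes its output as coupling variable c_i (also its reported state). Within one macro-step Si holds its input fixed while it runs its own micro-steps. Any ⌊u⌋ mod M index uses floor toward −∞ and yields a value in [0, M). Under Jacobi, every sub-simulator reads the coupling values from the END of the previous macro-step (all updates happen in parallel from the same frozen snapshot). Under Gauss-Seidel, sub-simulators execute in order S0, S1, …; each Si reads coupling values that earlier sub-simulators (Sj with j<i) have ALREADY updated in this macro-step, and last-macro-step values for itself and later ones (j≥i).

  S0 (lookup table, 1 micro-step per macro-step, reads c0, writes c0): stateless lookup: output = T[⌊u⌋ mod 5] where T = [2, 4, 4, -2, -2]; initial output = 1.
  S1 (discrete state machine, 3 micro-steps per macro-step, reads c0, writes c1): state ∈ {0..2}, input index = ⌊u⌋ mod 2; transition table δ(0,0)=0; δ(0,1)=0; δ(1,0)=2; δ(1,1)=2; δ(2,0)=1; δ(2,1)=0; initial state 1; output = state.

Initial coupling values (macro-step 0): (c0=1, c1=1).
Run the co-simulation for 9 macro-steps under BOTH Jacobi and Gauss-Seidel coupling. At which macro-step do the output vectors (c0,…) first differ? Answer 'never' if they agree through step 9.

first divergence at macro-step: 1

[Jacobi] macro 1: S0 reads c0=1 → after 1×micro: 4; S1 reads c0=1 → after 3×micro: 0 ⇒ (c0=4, c1=0)
[Jacobi] macro 2: S0 reads c0=4 → after 1×micro: -2; S1 reads c0=4 → after 3×micro: 0 ⇒ (c0=-2, c1=0)
[Jacobi] macro 3: S0 reads c0=-2 → after 1×micro: -2; S1 reads c0=-2 → after 3×micro: 0 ⇒ (c0=-2, c1=0)
[Jacobi] macro 4: S0 reads c0=-2 → after 1×micro: -2; S1 reads c0=-2 → after 3×micro: 0 ⇒ (c0=-2, c1=0)
[Jacobi] macro 5: S0 reads c0=-2 → after 1×micro: -2; S1 reads c0=-2 → after 3×micro: 0 ⇒ (c0=-2, c1=0)
[Jacobi] macro 6: S0 reads c0=-2 → after 1×micro: -2; S1 reads c0=-2 → after 3×micro: 0 ⇒ (c0=-2, c1=0)
[Jacobi] macro 7: S0 reads c0=-2 → after 1×micro: -2; S1 reads c0=-2 → after 3×micro: 0 ⇒ (c0=-2, c1=0)
[Jacobi] macro 8: S0 reads c0=-2 → after 1×micro: -2; S1 reads c0=-2 → after 3×micro: 0 ⇒ (c0=-2, c1=0)
[Jacobi] macro 9: S0 reads c0=-2 → after 1×micro: -2; S1 reads c0=-2 → after 3×micro: 0 ⇒ (c0=-2, c1=0)
[Gauss-Seidel] macro 1: S0 reads c0=1 → after 1×micro: 4; S1 reads c0=4 → after 3×micro: 2 ⇒ (c0=4, c1=2)
[Gauss-Seidel] macro 2: S0 reads c0=4 → after 1×micro: -2; S1 reads c0=-2 → after 3×micro: 1 ⇒ (c0=-2, c1=1)
[Gauss-Seidel] macro 3: S0 reads c0=-2 → after 1×micro: -2; S1 reads c0=-2 → after 3×micro: 2 ⇒ (c0=-2, c1=2)
[Gauss-Seidel] macro 4: S0 reads c0=-2 → after 1×micro: -2; S1 reads c0=-2 → after 3×micro: 1 ⇒ (c0=-2, c1=1)
[Gauss-Seidel] macro 5: S0 reads c0=-2 → after 1×micro: -2; S1 reads c0=-2 → after 3×micro: 2 ⇒ (c0=-2, c1=2)
[Gauss-Seidel] macro 6: S0 reads c0=-2 → after 1×micro: -2; S1 reads c0=-2 → after 3×micro: 1 ⇒ (c0=-2, c1=1)
[Gauss-Seidel] macro 7: S0 reads c0=-2 → after 1×micro: -2; S1 reads c0=-2 → after 3×micro: 2 ⇒ (c0=-2, c1=2)
[Gauss-Seidel] macro 8: S0 reads c0=-2 → after 1×micro: -2; S1 reads c0=-2 → after 3×micro: 1 ⇒ (c0=-2, c1=1)
[Gauss-Seidel] macro 9: S0 reads c0=-2 → after 1×micro: -2; S1 reads c0=-2 → after 3×micro: 2 ⇒ (c0=-2, c1=2)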